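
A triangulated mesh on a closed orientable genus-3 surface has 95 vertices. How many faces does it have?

χ = 2 − 2·3 = -4, and every face is a triangle so 3F = 2E.
V − E + F = -4 with E = 3F/2 gives 95 − (3/2 − 1)·F = -4, so F = 198 and E = 297.

198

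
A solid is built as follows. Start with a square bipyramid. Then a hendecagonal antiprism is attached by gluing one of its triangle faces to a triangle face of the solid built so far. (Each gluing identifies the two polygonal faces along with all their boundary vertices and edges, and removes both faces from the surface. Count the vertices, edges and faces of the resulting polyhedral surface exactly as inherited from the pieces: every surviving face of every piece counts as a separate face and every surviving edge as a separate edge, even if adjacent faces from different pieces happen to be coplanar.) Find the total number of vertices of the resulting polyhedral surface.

25

A square bipyramid: V=6, E=12, F=8.
Attach a hendecagonal antiprism (V=22, E=44, F=24) along a 3-gon: merge 3 vertices and 3 edges, delete both glued faces → V=25, E=53, F=30.
Check: V − E + F = 25 − 53 + 30 = 2.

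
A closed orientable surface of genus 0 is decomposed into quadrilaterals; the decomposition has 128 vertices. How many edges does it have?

252

χ = 2 − 2·0 = 2, and every face is a square so 4F = 2E.
V − E + F = 2 with E = 4F/2 gives 128 − (4/2 − 1)·F = 2, so F = 126 and E = 252.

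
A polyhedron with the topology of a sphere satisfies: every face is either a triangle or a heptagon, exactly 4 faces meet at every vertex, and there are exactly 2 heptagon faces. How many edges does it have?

28

Let x be the number of triangles; then F = 2 + x.
Edge–face incidences: 2E = 7·2 + 3·x = 14 + 3x.
Every vertex has degree 4, so 4V = 2E.
Euler: V − E + F = 2 ⇒ (2E)/4 − E + (2 + x) = 2.
Multiply by 8: 2·(2E) − 4·(2E) + 8·(2 + x) = 16, i.e. 16 + 8x − 2·(14 + 3x) = 16.
Collecting terms: 2x − 12 = 16, so 2x = 28, so x = 14.
Then 2E = 14 + 3·14 = 56, so E = 28, V = 2E/4 = 14, F = 2 + 14 = 16.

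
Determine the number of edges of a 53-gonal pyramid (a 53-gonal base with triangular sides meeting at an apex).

A pyramid on an n-gon base has one n-gon and n triangles: V = 53 + 1 = 54, E = 2·53 = 106, F = 53 + 1 = 54.

106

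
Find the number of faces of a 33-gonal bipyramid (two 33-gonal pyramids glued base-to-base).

66

A bipyramid over an n-gon has 2n triangular faces and n + 2 vertices: V = 33 + 2 = 35, E = 3·33 = 99, F = 2·33 = 66.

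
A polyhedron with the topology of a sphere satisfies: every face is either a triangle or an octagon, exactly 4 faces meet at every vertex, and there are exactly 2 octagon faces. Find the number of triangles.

16

Let x be the number of triangles; then F = 2 + x.
Edge–face incidences: 2E = 8·2 + 3·x = 16 + 3x.
Every vertex has degree 4, so 4V = 2E.
Euler: V − E + F = 2 ⇒ (2E)/4 − E + (2 + x) = 2.
Multiply by 8: 2·(2E) − 4·(2E) + 8·(2 + x) = 16, i.e. 16 + 8x − 2·(16 + 3x) = 16.
Collecting terms: 2x − 16 = 16, so 2x = 32, so x = 16.
Then 2E = 16 + 3·16 = 64, so E = 32, V = 2E/4 = 16, F = 2 + 16 = 18.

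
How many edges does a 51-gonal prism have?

A prism on an n-gon has two n-gon bases and n rectangular sides: V = 2·51 = 102, E = 3·51 = 153, F = 51 + 2 = 53.

153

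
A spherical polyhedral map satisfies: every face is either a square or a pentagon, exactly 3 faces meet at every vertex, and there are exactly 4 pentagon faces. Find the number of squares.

Let x be the number of squares; then F = 4 + x.
Edge–face incidences: 2E = 5·4 + 4·x = 20 + 4x.
Every vertex has degree 3, so 3V = 2E.
Euler: V − E + F = 2 ⇒ (2E)/3 − E + (4 + x) = 2.
Multiply by 6: 2·(2E) − 3·(2E) + 6·(4 + x) = 12, i.e. 24 + 6x − (20 + 4x) = 12.
Collecting terms: 2x + 4 = 12, so 2x = 8, so x = 4.
Then 2E = 20 + 4·4 = 36, so E = 18, V = 2E/3 = 12, F = 4 + 4 = 8.

4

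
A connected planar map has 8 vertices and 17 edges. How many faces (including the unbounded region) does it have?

Euler's formula for a connected plane graph: V − E + F = 2, so F = 2 − 8 + 17 = 11.

11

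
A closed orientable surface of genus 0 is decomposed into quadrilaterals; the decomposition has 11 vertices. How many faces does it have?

9

χ = 2 − 2·0 = 2, and every face is a square so 4F = 2E.
V − E + F = 2 with E = 4F/2 gives 11 − (4/2 − 1)·F = 2, so F = 9 and E = 18.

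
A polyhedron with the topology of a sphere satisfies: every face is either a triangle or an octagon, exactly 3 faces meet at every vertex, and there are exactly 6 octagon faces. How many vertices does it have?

Let x be the number of triangles; then F = 6 + x.
Edge–face incidences: 2E = 8·6 + 3·x = 48 + 3x.
Every vertex has degree 3, so 3V = 2E.
Euler: V − E + F = 2 ⇒ (2E)/3 − E + (6 + x) = 2.
Multiply by 6: 2·(2E) − 3·(2E) + 6·(6 + x) = 12, i.e. 36 + 6x − (48 + 3x) = 12.
Collecting terms: 3x − 12 = 12, so 3x = 24, so x = 8.
Then 2E = 48 + 3·8 = 72, so E = 36, V = 2E/3 = 24, F = 6 + 8 = 14.

24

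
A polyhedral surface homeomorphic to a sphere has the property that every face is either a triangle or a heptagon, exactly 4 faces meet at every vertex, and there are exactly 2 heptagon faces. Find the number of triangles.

14

Let x be the number of triangles; then F = 2 + x.
Edge–face incidences: 2E = 7·2 + 3·x = 14 + 3x.
Every vertex has degree 4, so 4V = 2E.
Euler: V − E + F = 2 ⇒ (2E)/4 − E + (2 + x) = 2.
Multiply by 8: 2·(2E) − 4·(2E) + 8·(2 + x) = 16, i.e. 16 + 8x − 2·(14 + 3x) = 16.
Collecting terms: 2x − 12 = 16, so 2x = 28, so x = 14.
Then 2E = 14 + 3·14 = 56, so E = 28, V = 2E/4 = 14, F = 2 + 14 = 16.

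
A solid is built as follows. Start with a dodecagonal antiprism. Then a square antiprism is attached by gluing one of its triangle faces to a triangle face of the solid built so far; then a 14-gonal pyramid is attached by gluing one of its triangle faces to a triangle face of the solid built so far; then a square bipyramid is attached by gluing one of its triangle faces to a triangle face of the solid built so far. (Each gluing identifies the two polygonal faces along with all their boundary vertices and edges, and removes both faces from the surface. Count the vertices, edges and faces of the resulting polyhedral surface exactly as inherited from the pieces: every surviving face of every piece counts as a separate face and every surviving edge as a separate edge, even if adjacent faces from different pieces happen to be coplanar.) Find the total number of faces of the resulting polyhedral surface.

53

A dodecagonal antiprism: V=24, E=48, F=26.
Attach a square antiprism (V=8, E=16, F=10) along a 3-gon: merge 3 vertices and 3 edges, delete both glued faces → V=29, E=61, F=34.
Attach a 14-gonal pyramid (V=15, E=28, F=15) along a 3-gon: merge 3 vertices and 3 edges, delete both glued faces → V=41, E=86, F=47.
Attach a square bipyramid (V=6, E=12, F=8) along a 3-gon: merge 3 vertices and 3 edges, delete both glued faces → V=44, E=95, F=53.
Check: V − E + F = 44 − 95 + 53 = 2.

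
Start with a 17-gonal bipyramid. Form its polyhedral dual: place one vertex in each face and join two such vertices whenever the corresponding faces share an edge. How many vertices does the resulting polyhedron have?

34

The base solid has V = 19, E = 51, F = 34.
The dual swaps V and F and preserves E: V′ = F = 34, E′ = E = 51, F′ = V = 19.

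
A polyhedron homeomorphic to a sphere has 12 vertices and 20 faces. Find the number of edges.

30

Here V − E + F = 2.
E = V + F − (2) = 12 + 20 − (2) = 30.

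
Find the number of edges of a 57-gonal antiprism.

An antiprism on an n-gon has two n-gon caps and 2n triangles: V = 2·57 = 114, E = 4·57 = 228, F = 2·57 + 2 = 116.

228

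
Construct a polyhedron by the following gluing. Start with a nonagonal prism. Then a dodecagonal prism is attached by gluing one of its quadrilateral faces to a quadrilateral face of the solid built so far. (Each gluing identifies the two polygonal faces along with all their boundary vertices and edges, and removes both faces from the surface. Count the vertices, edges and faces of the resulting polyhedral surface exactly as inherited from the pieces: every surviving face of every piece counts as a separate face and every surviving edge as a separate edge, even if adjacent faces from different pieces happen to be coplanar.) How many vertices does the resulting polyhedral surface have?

38

A nonagonal prism: V=18, E=27, F=11.
Attach a dodecagonal prism (V=24, E=36, F=14) along a 4-gon: merge 4 vertices and 4 edges, delete both glued faces → V=38, E=59, F=23.
Check: V − E + F = 38 − 59 + 23 = 2.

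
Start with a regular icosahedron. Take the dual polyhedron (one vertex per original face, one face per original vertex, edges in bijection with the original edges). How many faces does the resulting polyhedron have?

12

The base solid has V = 12, E = 30, F = 20.
The dual swaps V and F and preserves E: V′ = F = 20, E′ = E = 30, F′ = V = 12.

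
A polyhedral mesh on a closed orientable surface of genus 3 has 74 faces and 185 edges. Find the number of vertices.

For a closed orientable surface of genus 3, χ = 2 − 2·3 = -4.
V = -4 + E − F = -4 + 185 − 74 = 107.

107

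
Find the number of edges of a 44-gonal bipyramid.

132

A bipyramid over an n-gon has 2n triangular faces and n + 2 vertices: V = 44 + 2 = 46, E = 3·44 = 132, F = 2·44 = 88.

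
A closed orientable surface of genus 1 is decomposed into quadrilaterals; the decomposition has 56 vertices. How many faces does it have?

χ = 2 − 2·1 = 0, and every face is a square so 4F = 2E.
V − E + F = 0 with E = 4F/2 gives 56 − (4/2 − 1)·F = 0, so F = 56 and E = 112.

56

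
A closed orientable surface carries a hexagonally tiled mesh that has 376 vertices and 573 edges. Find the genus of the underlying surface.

Every face is a hexagon and each edge borders two faces, so 6F = 2·573, giving F = 191.
χ = V − E + F = 376 − 573 + 191 = -6.
For a closed orientable surface χ = 2 − 2g, so g = (2 − (-6))/2 = 4.

4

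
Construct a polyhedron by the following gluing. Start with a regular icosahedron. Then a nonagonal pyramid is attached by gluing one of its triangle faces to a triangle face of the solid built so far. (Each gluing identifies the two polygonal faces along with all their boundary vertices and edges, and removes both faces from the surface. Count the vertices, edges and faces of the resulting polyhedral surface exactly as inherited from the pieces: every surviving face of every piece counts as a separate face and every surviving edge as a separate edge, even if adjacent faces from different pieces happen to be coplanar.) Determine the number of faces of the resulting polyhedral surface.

28

A regular icosahedron: V=12, E=30, F=20.
Attach a nonagonal pyramid (V=10, E=18, F=10) along a 3-gon: merge 3 vertices and 3 edges, delete both glued faces → V=19, E=45, F=28.
Check: V − E + F = 19 − 45 + 28 = 2.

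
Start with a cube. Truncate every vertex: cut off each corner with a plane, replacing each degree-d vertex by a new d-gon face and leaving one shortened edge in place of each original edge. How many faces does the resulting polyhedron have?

14

The base solid has V = 8, E = 12, F = 6.
Truncation replaces each original edge-end by a new vertex, so V′ = 2E = 24.
Each original edge survives, and each old vertex of degree d contributes d new edges; summing degrees gives Σd = 2E, so E′ = E + 2E = 3E = 36.
Each original face survives and each original vertex becomes one new face: F′ = F + V = 14.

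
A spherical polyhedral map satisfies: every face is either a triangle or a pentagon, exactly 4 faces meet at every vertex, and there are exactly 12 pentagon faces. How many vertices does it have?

30

Let x be the number of triangles; then F = 12 + x.
Edge–face incidences: 2E = 5·12 + 3·x = 60 + 3x.
Every vertex has degree 4, so 4V = 2E.
Euler: V − E + F = 2 ⇒ (2E)/4 − E + (12 + x) = 2.
Multiply by 8: 2·(2E) − 4·(2E) + 8·(12 + x) = 16, i.e. 96 + 8x − 2·(60 + 3x) = 16.
Collecting terms: 2x − 24 = 16, so 2x = 40, so x = 20.
Then 2E = 60 + 3·20 = 120, so E = 60, V = 2E/4 = 30, F = 12 + 20 = 32.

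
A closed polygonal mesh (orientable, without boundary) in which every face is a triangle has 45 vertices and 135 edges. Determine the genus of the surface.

Every face is a triangle and each edge borders two faces, so 3F = 2·135, giving F = 90.
χ = V − E + F = 45 − 135 + 90 = 0.
For a closed orientable surface χ = 2 − 2g, so g = (2 − (0))/2 = 1.

1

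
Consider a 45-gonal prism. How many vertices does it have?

A prism on an n-gon has two n-gon bases and n rectangular sides: V = 2·45 = 90, E = 3·45 = 135, F = 45 + 2 = 47.
Check: V − E + F = 90 − 135 + 47 = 2.

90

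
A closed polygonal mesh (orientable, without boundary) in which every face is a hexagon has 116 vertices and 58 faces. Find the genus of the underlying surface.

Every face is a hexagon, so 2E = 6·58 = 348, giving E = 174.
χ = V − E + F = 116 − 174 + 58 = 0.
For a closed orientable surface χ = 2 − 2g, so g = (2 − (0))/2 = 1.

1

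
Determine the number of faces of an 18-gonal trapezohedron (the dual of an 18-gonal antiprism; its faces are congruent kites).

The n-trapezohedron (dual of the n-antiprism) has V = 2·18 + 2 = 38, E = 4·18 = 72, F = 2·18 = 36.

36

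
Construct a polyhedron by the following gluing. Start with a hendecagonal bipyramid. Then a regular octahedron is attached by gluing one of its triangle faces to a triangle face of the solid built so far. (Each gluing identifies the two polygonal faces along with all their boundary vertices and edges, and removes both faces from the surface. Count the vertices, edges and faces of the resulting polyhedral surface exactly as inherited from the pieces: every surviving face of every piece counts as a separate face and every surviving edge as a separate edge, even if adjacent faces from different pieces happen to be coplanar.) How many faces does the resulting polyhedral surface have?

A hendecagonal bipyramid: V=13, E=33, F=22.
Attach a regular octahedron (V=6, E=12, F=8) along a 3-gon: merge 3 vertices and 3 edges, delete both glued faces → V=16, E=42, F=28.
Check: V − E + F = 16 − 42 + 28 = 2.

28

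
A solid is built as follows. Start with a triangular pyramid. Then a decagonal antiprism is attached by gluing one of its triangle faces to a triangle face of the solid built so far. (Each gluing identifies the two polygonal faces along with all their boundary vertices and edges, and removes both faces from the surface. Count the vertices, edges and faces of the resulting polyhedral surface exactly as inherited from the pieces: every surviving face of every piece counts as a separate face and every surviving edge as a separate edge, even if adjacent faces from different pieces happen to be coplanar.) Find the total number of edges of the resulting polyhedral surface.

43

A triangular pyramid: V=4, E=6, F=4.
Attach a decagonal antiprism (V=20, E=40, F=22) along a 3-gon: merge 3 vertices and 3 edges, delete both glued faces → V=21, E=43, F=24.
Check: V − E + F = 21 − 43 + 24 = 2.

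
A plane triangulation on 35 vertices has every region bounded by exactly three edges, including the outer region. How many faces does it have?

66

In a plane triangulation 3F = 2E and V − E + F = 2, so F = 2V − 4 = 2·35 − 4 = 66.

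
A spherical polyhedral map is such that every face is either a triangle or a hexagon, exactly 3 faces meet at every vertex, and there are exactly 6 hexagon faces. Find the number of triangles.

Let x be the number of triangles; then F = 6 + x.
Edge–face incidences: 2E = 6·6 + 3·x = 36 + 3x.
Every vertex has degree 3, so 3V = 2E.
Euler: V − E + F = 2 ⇒ (2E)/3 − E + (6 + x) = 2.
Multiply by 6: 2·(2E) − 3·(2E) + 6·(6 + x) = 12, i.e. 36 + 6x − (36 + 3x) = 12.
Collecting terms: 3x = 12, so x = 4.
Then 2E = 36 + 3·4 = 48, so E = 24, V = 2E/3 = 16, F = 6 + 4 = 10.

4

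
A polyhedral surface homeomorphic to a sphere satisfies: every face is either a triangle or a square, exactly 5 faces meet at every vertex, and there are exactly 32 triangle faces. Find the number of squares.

6

Let x be the number of squares; then F = 32 + x.
Edge–face incidences: 2E = 3·32 + 4·x = 96 + 4x.
Every vertex has degree 5, so 5V = 2E.
Euler: V − E + F = 2 ⇒ (2E)/5 − E + (32 + x) = 2.
Multiply by 10: 2·(2E) − 5·(2E) + 10·(32 + x) = 20, i.e. 320 + 10x − 3·(96 + 4x) = 20.
Collecting terms: −2x + 32 = 20, so −2x = −12, so x = 6.
Then 2E = 96 + 4·6 = 120, so E = 60, V = 2E/5 = 24, F = 32 + 6 = 38.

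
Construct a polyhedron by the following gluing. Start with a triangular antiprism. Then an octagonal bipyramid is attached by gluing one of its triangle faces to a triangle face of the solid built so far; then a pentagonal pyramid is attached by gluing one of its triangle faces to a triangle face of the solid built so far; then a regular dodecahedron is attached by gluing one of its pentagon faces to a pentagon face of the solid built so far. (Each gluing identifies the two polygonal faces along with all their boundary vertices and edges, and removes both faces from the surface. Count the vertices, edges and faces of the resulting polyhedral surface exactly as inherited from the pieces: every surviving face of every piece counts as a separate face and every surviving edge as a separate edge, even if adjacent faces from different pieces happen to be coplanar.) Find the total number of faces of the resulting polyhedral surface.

36

A triangular antiprism: V=6, E=12, F=8.
Attach an octagonal bipyramid (V=10, E=24, F=16) along a 3-gon: merge 3 vertices and 3 edges, delete both glued faces → V=13, E=33, F=22.
Attach a pentagonal pyramid (V=6, E=10, F=6) along a 3-gon: merge 3 vertices and 3 edges, delete both glued faces → V=16, E=40, F=26.
Attach a regular dodecahedron (V=20, E=30, F=12) along a 5-gon: merge 5 vertices and 5 edges, delete both glued faces → V=31, E=65, F=36.
Check: V − E + F = 31 − 65 + 36 = 2.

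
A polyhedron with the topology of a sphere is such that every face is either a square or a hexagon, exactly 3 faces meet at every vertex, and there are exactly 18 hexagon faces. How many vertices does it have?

Let x be the number of squares; then F = 18 + x.
Edge–face incidences: 2E = 6·18 + 4·x = 108 + 4x.
Every vertex has degree 3, so 3V = 2E.
Euler: V − E + F = 2 ⇒ (2E)/3 − E + (18 + x) = 2.
Multiply by 6: 2·(2E) − 3·(2E) + 6·(18 + x) = 12, i.e. 108 + 6x − (108 + 4x) = 12.
Collecting terms: 2x = 12, so x = 6.
Then 2E = 108 + 4·6 = 132, so E = 66, V = 2E/3 = 44, F = 18 + 6 = 24.

44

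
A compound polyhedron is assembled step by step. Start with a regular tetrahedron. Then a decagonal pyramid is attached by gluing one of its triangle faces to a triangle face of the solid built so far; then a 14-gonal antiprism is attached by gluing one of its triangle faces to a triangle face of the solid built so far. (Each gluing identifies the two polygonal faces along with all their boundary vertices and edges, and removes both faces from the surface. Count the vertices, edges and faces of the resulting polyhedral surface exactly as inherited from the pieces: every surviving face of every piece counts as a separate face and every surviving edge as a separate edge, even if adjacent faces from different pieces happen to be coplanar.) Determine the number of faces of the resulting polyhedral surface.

A regular tetrahedron: V=4, E=6, F=4.
Attach a decagonal pyramid (V=11, E=20, F=11) along a 3-gon: merge 3 vertices and 3 edges, delete both glued faces → V=12, E=23, F=13.
Attach a 14-gonal antiprism (V=28, E=56, F=30) along a 3-gon: merge 3 vertices and 3 edges, delete both glued faces → V=37, E=76, F=41.
Check: V − E + F = 37 − 76 + 41 = 2.

41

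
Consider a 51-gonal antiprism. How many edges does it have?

An antiprism on an n-gon has two n-gon caps and 2n triangles: V = 2·51 = 102, E = 4·51 = 204, F = 2·51 + 2 = 104.

204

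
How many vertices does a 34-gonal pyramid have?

A pyramid on an n-gon base has one n-gon and n triangles: V = 34 + 1 = 35, E = 2·34 = 68, F = 34 + 1 = 35.
Check: V − E + F = 35 − 68 + 35 = 2.

35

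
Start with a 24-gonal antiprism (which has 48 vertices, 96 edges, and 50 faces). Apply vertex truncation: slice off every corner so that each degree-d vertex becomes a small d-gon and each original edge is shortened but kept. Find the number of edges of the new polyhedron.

288

Truncation replaces each original edge-end by a new vertex, so V′ = 2E = 192.
Each original edge survives, and each old vertex of degree d contributes d new edges; summing degrees gives Σd = 2E, so E′ = E + 2E = 3E = 288.
Each original face survives and each original vertex becomes one new face: F′ = F + V = 98.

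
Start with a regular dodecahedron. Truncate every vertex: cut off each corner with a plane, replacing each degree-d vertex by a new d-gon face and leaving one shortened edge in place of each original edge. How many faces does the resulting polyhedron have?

32

The base solid has V = 20, E = 30, F = 12.
Truncation replaces each original edge-end by a new vertex, so V′ = 2E = 60.
Each original edge survives, and each old vertex of degree d contributes d new edges; summing degrees gives Σd = 2E, so E′ = E + 2E = 3E = 90.
Each original face survives and each original vertex becomes one new face: F′ = F + V = 32.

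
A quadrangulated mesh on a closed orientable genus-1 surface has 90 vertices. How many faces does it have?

90

χ = 2 − 2·1 = 0, and every face is a square so 4F = 2E.
V − E + F = 0 with E = 4F/2 gives 90 − (4/2 − 1)·F = 0, so F = 90 and E = 180.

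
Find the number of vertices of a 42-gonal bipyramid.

44

A bipyramid over an n-gon has 2n triangular faces and n + 2 vertices: V = 42 + 2 = 44, E = 3·42 = 126, F = 2·42 = 84.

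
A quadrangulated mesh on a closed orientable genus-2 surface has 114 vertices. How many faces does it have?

116

χ = 2 − 2·2 = -2, and every face is a square so 4F = 2E.
V − E + F = -2 with E = 4F/2 gives 114 − (4/2 − 1)·F = -2, so F = 116 and E = 232.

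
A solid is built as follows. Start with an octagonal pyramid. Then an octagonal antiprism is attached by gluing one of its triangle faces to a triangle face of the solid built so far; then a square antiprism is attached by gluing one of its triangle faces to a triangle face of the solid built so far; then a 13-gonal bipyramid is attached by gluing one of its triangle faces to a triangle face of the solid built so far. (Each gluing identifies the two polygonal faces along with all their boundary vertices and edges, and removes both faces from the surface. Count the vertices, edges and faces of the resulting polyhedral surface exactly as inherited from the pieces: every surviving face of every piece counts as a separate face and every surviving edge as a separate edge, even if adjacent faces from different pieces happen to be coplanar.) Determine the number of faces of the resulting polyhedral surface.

An octagonal pyramid: V=9, E=16, F=9.
Attach an octagonal antiprism (V=16, E=32, F=18) along a 3-gon: merge 3 vertices and 3 edges, delete both glued faces → V=22, E=45, F=25.
Attach a square antiprism (V=8, E=16, F=10) along a 3-gon: merge 3 vertices and 3 edges, delete both glued faces → V=27, E=58, F=33.
Attach a 13-gonal bipyramid (V=15, E=39, F=26) along a 3-gon: merge 3 vertices and 3 edges, delete both glued faces → V=39, E=94, F=57.
Check: V − E + F = 39 − 94 + 57 = 2.

57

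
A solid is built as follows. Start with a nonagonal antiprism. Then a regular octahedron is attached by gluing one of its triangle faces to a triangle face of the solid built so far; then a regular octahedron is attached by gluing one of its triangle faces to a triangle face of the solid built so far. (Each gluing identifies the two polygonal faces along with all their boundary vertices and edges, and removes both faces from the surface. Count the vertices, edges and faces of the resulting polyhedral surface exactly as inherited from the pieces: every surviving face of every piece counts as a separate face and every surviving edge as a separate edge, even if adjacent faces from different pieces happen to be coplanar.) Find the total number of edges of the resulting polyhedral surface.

A nonagonal antiprism: V=18, E=36, F=20.
Attach a regular octahedron (V=6, E=12, F=8) along a 3-gon: merge 3 vertices and 3 edges, delete both glued faces → V=21, E=45, F=26.
Attach a regular octahedron (V=6, E=12, F=8) along a 3-gon: merge 3 vertices and 3 edges, delete both glued faces → V=24, E=54, F=32.
Check: V − E + F = 24 − 54 + 32 = 2.

54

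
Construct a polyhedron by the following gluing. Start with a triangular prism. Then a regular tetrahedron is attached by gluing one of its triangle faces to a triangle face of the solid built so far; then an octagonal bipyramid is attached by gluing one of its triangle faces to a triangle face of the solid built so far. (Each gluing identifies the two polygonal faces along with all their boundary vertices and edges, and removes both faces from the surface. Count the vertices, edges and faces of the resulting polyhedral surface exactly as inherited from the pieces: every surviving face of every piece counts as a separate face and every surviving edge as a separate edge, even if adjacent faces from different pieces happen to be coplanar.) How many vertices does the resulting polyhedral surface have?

14

A triangular prism: V=6, E=9, F=5.
Attach a regular tetrahedron (V=4, E=6, F=4) along a 3-gon: merge 3 vertices and 3 edges, delete both glued faces → V=7, E=12, F=7.
Attach an octagonal bipyramid (V=10, E=24, F=16) along a 3-gon: merge 3 vertices and 3 edges, delete both glued faces → V=14, E=33, F=21.
Check: V − E + F = 14 − 33 + 21 = 2.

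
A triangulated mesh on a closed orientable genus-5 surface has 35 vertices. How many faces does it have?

χ = 2 − 2·5 = -8, and every face is a triangle so 3F = 2E.
V − E + F = -8 with E = 3F/2 gives 35 − (3/2 − 1)·F = -8, so F = 86 and E = 129.

86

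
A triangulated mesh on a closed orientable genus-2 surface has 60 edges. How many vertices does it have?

χ = 2 − 2·2 = -2, and every face is a triangle so 3F = 2E.
F = 2E/3 = 40. Then V = -2 + E − F = -2 + 60 − 40 = 18.

18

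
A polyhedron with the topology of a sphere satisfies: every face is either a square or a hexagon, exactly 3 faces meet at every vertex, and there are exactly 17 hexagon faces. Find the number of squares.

Let x be the number of squares; then F = 17 + x.
Edge–face incidences: 2E = 6·17 + 4·x = 102 + 4x.
Every vertex has degree 3, so 3V = 2E.
Euler: V − E + F = 2 ⇒ (2E)/3 − E + (17 + x) = 2.
Multiply by 6: 2·(2E) − 3·(2E) + 6·(17 + x) = 12, i.e. 102 + 6x − (102 + 4x) = 12.
Collecting terms: 2x = 12, so x = 6.
Then 2E = 102 + 4·6 = 126, so E = 63, V = 2E/3 = 42, F = 17 + 6 = 23.

6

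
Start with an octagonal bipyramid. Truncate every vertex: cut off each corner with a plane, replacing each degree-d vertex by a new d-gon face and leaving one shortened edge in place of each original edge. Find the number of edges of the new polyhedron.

The base solid has V = 10, E = 24, F = 16.
Truncation replaces each original edge-end by a new vertex, so V′ = 2E = 48.
Each original edge survives, and each old vertex of degree d contributes d new edges; summing degrees gives Σd = 2E, so E′ = E + 2E = 3E = 72.
Each original face survives and each original vertex becomes one new face: F′ = F + V = 26.

72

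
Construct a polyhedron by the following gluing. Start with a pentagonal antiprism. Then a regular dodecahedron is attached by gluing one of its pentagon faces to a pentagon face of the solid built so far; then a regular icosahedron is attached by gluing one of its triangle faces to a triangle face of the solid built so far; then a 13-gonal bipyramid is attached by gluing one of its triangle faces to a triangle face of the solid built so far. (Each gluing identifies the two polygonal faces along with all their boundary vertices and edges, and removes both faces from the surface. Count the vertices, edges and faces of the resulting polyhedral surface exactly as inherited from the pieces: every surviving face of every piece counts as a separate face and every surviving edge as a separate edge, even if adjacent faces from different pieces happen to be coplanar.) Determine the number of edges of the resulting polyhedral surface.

108

A pentagonal antiprism: V=10, E=20, F=12.
Attach a regular dodecahedron (V=20, E=30, F=12) along a 5-gon: merge 5 vertices and 5 edges, delete both glued faces → V=25, E=45, F=22.
Attach a regular icosahedron (V=12, E=30, F=20) along a 3-gon: merge 3 vertices and 3 edges, delete both glued faces → V=34, E=72, F=40.
Attach a 13-gonal bipyramid (V=15, E=39, F=26) along a 3-gon: merge 3 vertices and 3 edges, delete both glued faces → V=46, E=108, F=64.
Check: V − E + F = 46 − 108 + 64 = 2.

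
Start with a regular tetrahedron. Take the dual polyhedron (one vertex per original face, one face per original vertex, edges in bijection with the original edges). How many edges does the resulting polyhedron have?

6

The base solid has V = 4, E = 6, F = 4.
The dual swaps V and F and preserves E: V′ = F = 4, E′ = E = 6, F′ = V = 4.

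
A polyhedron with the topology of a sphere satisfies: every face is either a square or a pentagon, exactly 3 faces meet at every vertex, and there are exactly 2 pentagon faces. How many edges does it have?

15

Let x be the number of squares; then F = 2 + x.
Edge–face incidences: 2E = 5·2 + 4·x = 10 + 4x.
Every vertex has degree 3, so 3V = 2E.
Euler: V − E + F = 2 ⇒ (2E)/3 − E + (2 + x) = 2.
Multiply by 6: 2·(2E) − 3·(2E) + 6·(2 + x) = 12, i.e. 12 + 6x − (10 + 4x) = 12.
Collecting terms: 2x + 2 = 12, so 2x = 10, so x = 5.
Then 2E = 10 + 4·5 = 30, so E = 15, V = 2E/3 = 10, F = 2 + 5 = 7.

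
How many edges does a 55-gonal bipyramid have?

A bipyramid over an n-gon has 2n triangular faces and n + 2 vertices: V = 55 + 2 = 57, E = 3·55 = 165, F = 2·55 = 110.

165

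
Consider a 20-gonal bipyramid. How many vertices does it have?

A bipyramid over an n-gon has 2n triangular faces and n + 2 vertices: V = 20 + 2 = 22, E = 3·20 = 60, F = 2·20 = 40.

22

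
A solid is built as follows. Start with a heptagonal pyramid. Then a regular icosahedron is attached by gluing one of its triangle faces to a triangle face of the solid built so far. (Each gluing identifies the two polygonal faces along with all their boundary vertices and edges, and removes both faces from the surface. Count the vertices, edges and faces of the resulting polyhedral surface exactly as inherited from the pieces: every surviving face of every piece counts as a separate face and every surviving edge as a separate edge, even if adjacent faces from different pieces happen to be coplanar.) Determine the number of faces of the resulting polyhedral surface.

26

A heptagonal pyramid: V=8, E=14, F=8.
Attach a regular icosahedron (V=12, E=30, F=20) along a 3-gon: merge 3 vertices and 3 edges, delete both glued faces → V=17, E=41, F=26.
Check: V − E + F = 17 − 41 + 26 = 2.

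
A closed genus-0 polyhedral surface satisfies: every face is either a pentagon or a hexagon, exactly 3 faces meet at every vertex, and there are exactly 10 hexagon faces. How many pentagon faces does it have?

Let x be the number of pentagons; then F = 10 + x.
Edge–face incidences: 2E = 6·10 + 5·x = 60 + 5x.
Every vertex has degree 3, so 3V = 2E.
Euler: V − E + F = 2 ⇒ (2E)/3 − E + (10 + x) = 2.
Multiply by 6: 2·(2E) − 3·(2E) + 6·(10 + x) = 12, i.e. 60 + 6x − (60 + 5x) = 12.
Collecting terms: x = 12.
Then 2E = 60 + 5·12 = 120, so E = 60, V = 2E/3 = 40, F = 10 + 12 = 22.

12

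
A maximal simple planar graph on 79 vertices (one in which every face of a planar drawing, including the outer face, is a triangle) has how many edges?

231

In a plane triangulation 3F = 2E and V − E + F = 2, so E = 3V − 6 = 3·79 − 6 = 231.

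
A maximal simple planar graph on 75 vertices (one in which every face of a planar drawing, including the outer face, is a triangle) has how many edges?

219

In a plane triangulation 3F = 2E and V − E + F = 2, so E = 3V − 6 = 3·75 − 6 = 219.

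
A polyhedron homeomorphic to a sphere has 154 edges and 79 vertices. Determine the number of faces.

Here V − E + F = 2.
F = 2 − V + E = 2 − 79 + 154 = 77.

77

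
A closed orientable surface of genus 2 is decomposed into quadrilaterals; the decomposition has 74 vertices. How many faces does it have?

χ = 2 − 2·2 = -2, and every face is a square so 4F = 2E.
V − E + F = -2 with E = 4F/2 gives 74 − (4/2 − 1)·F = -2, so F = 76 and E = 152.

76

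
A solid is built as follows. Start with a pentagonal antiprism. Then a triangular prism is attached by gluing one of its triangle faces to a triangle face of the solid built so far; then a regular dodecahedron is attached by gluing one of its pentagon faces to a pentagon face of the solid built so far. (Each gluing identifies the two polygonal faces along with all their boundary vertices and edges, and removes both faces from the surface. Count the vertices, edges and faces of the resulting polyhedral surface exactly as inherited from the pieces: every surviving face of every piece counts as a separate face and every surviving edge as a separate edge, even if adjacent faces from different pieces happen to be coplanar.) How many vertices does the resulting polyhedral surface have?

28

A pentagonal antiprism: V=10, E=20, F=12.
Attach a triangular prism (V=6, E=9, F=5) along a 3-gon: merge 3 vertices and 3 edges, delete both glued faces → V=13, E=26, F=15.
Attach a regular dodecahedron (V=20, E=30, F=12) along a 5-gon: merge 5 vertices and 5 edges, delete both glued faces → V=28, E=51, F=25.
Check: V − E + F = 28 − 51 + 25 = 2.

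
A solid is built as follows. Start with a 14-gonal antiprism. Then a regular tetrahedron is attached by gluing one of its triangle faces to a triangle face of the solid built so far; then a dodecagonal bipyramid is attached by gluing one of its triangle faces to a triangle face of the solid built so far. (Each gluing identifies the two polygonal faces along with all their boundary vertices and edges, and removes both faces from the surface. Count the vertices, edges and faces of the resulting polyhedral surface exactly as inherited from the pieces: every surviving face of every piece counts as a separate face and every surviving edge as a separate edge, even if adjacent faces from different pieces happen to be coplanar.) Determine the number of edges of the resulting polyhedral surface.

92

A 14-gonal antiprism: V=28, E=56, F=30.
Attach a regular tetrahedron (V=4, E=6, F=4) along a 3-gon: merge 3 vertices and 3 edges, delete both glued faces → V=29, E=59, F=32.
Attach a dodecagonal bipyramid (V=14, E=36, F=24) along a 3-gon: merge 3 vertices and 3 edges, delete both glued faces → V=40, E=92, F=54.
Check: V − E + F = 40 − 92 + 54 = 2.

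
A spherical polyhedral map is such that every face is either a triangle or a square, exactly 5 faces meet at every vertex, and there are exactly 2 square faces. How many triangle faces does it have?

24

Let x be the number of triangles; then F = 2 + x.
Edge–face incidences: 2E = 4·2 + 3·x = 8 + 3x.
Every vertex has degree 5, so 5V = 2E.
Euler: V − E + F = 2 ⇒ (2E)/5 − E + (2 + x) = 2.
Multiply by 10: 2·(2E) − 5·(2E) + 10·(2 + x) = 20, i.e. 20 + 10x − 3·(8 + 3x) = 20.
Collecting terms: x − 4 = 20, so x = 24.
Then 2E = 8 + 3·24 = 80, so E = 40, V = 2E/5 = 16, F = 2 + 24 = 26.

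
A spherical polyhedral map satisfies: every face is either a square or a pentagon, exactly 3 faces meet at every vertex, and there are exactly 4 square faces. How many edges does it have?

Let x be the number of pentagons; then F = 4 + x.
Edge–face incidences: 2E = 4·4 + 5·x = 16 + 5x.
Every vertex has degree 3, so 3V = 2E.
Euler: V − E + F = 2 ⇒ (2E)/3 − E + (4 + x) = 2.
Multiply by 6: 2·(2E) − 3·(2E) + 6·(4 + x) = 12, i.e. 24 + 6x − (16 + 5x) = 12.
Collecting terms: x + 8 = 12, so x = 4.
Then 2E = 16 + 5·4 = 36, so E = 18, V = 2E/3 = 12, F = 4 + 4 = 8.

18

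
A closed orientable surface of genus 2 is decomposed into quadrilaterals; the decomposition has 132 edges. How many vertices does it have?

64

χ = 2 − 2·2 = -2, and every face is a square so 4F = 2E.
F = 2E/4 = 66. Then V = -2 + E − F = -2 + 132 − 66 = 64.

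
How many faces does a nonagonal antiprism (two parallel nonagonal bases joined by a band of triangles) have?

20

An antiprism on an n-gon has two n-gon caps and 2n triangles: V = 2·9 = 18, E = 4·9 = 36, F = 2·9 + 2 = 20.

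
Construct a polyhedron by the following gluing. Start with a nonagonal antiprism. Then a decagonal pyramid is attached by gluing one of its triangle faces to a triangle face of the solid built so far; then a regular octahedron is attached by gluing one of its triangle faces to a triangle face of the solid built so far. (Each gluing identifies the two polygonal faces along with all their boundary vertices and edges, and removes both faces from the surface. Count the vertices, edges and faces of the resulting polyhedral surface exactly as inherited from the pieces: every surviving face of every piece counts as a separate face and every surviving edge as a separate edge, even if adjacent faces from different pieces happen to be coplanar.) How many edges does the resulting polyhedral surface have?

A nonagonal antiprism: V=18, E=36, F=20.
Attach a decagonal pyramid (V=11, E=20, F=11) along a 3-gon: merge 3 vertices and 3 edges, delete both glued faces → V=26, E=53, F=29.
Attach a regular octahedron (V=6, E=12, F=8) along a 3-gon: merge 3 vertices and 3 edges, delete both glued faces → V=29, E=62, F=35.
Check: V − E + F = 29 − 62 + 35 = 2.

62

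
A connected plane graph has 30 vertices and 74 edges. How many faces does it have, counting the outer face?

46

Euler's formula for a connected plane graph: V − E + F = 2, so F = 2 − 30 + 74 = 46.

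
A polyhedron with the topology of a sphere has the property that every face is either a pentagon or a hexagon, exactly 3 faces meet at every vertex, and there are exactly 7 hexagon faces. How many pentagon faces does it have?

12

Let x be the number of pentagons; then F = 7 + x.
Edge–face incidences: 2E = 6·7 + 5·x = 42 + 5x.
Every vertex has degree 3, so 3V = 2E.
Euler: V − E + F = 2 ⇒ (2E)/3 − E + (7 + x) = 2.
Multiply by 6: 2·(2E) − 3·(2E) + 6·(7 + x) = 12, i.e. 42 + 6x − (42 + 5x) = 12.
Collecting terms: x = 12.
Then 2E = 42 + 5·12 = 102, so E = 51, V = 2E/3 = 34, F = 7 + 12 = 19.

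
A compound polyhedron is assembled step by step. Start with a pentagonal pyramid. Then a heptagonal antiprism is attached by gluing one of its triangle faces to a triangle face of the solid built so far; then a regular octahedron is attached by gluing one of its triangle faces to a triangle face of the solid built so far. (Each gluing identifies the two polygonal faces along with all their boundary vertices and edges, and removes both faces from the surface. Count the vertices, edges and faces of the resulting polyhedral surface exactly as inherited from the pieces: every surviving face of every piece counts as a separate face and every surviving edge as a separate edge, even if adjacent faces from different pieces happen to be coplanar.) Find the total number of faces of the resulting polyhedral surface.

26

A pentagonal pyramid: V=6, E=10, F=6.
Attach a heptagonal antiprism (V=14, E=28, F=16) along a 3-gon: merge 3 vertices and 3 edges, delete both glued faces → V=17, E=35, F=20.
Attach a regular octahedron (V=6, E=12, F=8) along a 3-gon: merge 3 vertices and 3 edges, delete both glued faces → V=20, E=44, F=26.
Check: V − E + F = 20 − 44 + 26 = 2.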